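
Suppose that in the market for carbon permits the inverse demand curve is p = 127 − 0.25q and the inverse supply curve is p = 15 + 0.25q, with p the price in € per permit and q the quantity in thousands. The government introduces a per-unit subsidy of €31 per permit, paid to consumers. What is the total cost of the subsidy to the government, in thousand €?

Rewrite in direct form: qd = 508 − 4p and qs = 4p − 60.
Without the subsidy, 508 − 4p = 4p − 60 gives 8p = 568, so p* = €71 and q* = 224.
With a per-unit subsidy paid to consumers, each effectively pays p − 31, so demand becomes qd = 508 − 4(p − 31).
New equilibrium: consumers pay €55.5, suppliers receive €86.5, q = 286. (Wedge: pb − ps = −31.)
Outlay = t · Q = 31 · 286 = €8866.

Government outlay = €8866 thousand.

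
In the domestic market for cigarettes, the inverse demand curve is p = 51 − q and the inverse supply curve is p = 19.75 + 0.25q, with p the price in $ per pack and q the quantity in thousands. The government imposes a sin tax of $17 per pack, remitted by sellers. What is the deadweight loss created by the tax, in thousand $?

Rewrite in direct form: qd = 51 − p and qs = 4p − 79.
Before the tax: set 51 − p = 4p − 79 → p* = $26, q* = 25.
With the tax collected from sellers, supply shifts: qs = 4(p − 17) − 79.
New equilibrium: consumers pay $39.6, sellers receive $22.6, q = 11.4. (Wedge: pb − ps = 17.)
Quantity falls by |ΔQ| = |25 − 11.4| = 13.6.
DWL = ½ · t · |ΔQ| = ½ · 17 · 13.6 = $115.6.

Deadweight loss = $115.6 thousand.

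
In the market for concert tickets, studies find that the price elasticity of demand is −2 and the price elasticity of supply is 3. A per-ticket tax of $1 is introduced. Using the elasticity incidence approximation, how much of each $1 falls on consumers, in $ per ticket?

Incidence ratio: consumers' share ≈ εs / (εs + |εd|) = 3 / (3 + 2) = 0.6.
So consumers bear ≈ 0.6 × $1 = $0.6; suppliers bear $0.4.

Consumers bear ≈ $0.6 per ticket.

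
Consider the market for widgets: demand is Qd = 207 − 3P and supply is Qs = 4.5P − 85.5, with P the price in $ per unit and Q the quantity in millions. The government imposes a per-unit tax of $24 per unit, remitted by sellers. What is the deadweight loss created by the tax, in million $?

Deadweight loss = $518.4 million.

Before the tax: set 207 − 3P = 4.5P − 85.5 → P* = $39, Q* = 90.
With the tax collected from sellers, supply shifts: Qs = 4.5(P − 24) − 85.5.
New equilibrium: buyers pay $53.4, sellers receive $29.4, Q = 46.8. (Wedge: Pb − Ps = 24.)
Quantity falls by |ΔQ| = |90 − 46.8| = 43.2.
DWL = ½ · t · |ΔQ| = ½ · 24 · 43.2 = $518.4.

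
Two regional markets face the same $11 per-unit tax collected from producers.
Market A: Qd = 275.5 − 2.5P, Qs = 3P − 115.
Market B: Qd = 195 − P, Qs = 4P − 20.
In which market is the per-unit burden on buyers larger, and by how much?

Market A: pre-tax P* = $71, Q* = 98; post-tax Q = 83; per-unit burden on buyers = $6.
Market B: pre-tax P* = $43, Q* = 152; post-tax Q = 143.2; per-unit burden on buyers = $8.8.
Difference: $6 vs $8.8 → market B is larger by $2.8.

Market B, by $2.8.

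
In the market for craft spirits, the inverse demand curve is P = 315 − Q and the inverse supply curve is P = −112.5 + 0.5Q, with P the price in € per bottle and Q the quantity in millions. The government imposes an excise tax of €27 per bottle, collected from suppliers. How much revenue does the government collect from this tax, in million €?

Rewrite in direct form: Qd = 315 − P and Qs = 2P + 225.
Without the tax, 315 − P = 2P + 225 gives 3P = 90, so P* = €30 and Q* = 285.
With the tax collected from suppliers, supply shifts: Qs = 2(P − 27) + 225.
New equilibrium: buyers pay €48, suppliers receive €21, Q = 267. (Wedge: Pb − Ps = 27.)
Revenue = t · Q = 27 · 267 = €7209.

Tax revenue = €7209 million.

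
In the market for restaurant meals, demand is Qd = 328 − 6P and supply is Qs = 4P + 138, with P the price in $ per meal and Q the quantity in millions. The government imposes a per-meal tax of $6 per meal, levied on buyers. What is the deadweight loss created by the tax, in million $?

Without the tax, 328 − 6P = 4P + 138 gives 10P = 190, so P* = $19 and Q* = 214.
With the tax collected from buyers, demand (in seller-price terms) shifts: Qd = 328 − 6(P + 6).
New equilibrium: buyers pay $21.4, sellers receive $15.4, Q = 199.6. (Wedge: Pb − Ps = 6.)
Quantity falls by |ΔQ| = |214 − 199.6| = 14.4.
DWL = ½ · t · |ΔQ| = ½ · 6 · 14.4 = $43.2.

Deadweight loss = $43.2 million.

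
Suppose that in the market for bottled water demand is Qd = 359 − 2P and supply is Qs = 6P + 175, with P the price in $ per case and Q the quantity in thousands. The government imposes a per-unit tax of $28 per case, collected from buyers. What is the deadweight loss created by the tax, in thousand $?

Deadweight loss = $588 thousand.

Before the tax: set 359 − 2P = 6P + 175 → P* = $23, Q* = 313.
With the tax collected from buyers, demand (in seller-price terms) shifts: Qd = 359 − 2(P + 28).
New equilibrium: buyers pay $44, producers receive $16, Q = 271. (Wedge: Pb − Ps = 28.)
Quantity falls by |ΔQ| = |313 − 271| = 42.
DWL = ½ · t · |ΔQ| = ½ · 28 · 42 = $588.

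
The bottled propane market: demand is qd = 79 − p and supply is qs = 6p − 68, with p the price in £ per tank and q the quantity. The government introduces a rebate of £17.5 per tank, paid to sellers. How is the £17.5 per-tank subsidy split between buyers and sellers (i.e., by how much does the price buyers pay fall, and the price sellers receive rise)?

Before the subsidy: set 79 − p = 6p − 68 → p* = £21, q* = 58.
With a per-unit subsidy paid to sellers, each receives p + 17.5 per unit sold, so supply becomes qs = 6(p + 17.5) − 68.
New equilibrium: buyers pay £6, sellers receive £23.5, q = 73. (Wedge: pb − ps = −17.5.)
Gain to buyers: £15; to sellers: £2.5. (They sum to £17.5.)

Buyers gain £15 per tank; sellers gain £2.5 per tank.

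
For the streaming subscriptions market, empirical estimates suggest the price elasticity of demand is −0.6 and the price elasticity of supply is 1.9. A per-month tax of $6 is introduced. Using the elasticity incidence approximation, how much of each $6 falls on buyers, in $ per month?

Incidence ratio: buyers' share ≈ εs / (εs + |εd|) = 1.9 / (1.9 + 0.6) = 0.76.
So buyers bear ≈ 0.76 × $6 = $4.56; suppliers bear $1.44.

Buyers bear ≈ $4.56 per month.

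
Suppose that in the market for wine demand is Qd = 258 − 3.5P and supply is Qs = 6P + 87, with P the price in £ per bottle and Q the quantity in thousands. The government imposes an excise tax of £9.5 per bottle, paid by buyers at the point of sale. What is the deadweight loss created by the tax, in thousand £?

Deadweight loss = £99.75 thousand.

Without the tax, 258 − 3.5P = 6P + 87 gives 9.5P = 171, so P* = £18 and Q* = 195.
With the tax collected from buyers, demand (in seller-price terms) shifts: Qd = 258 − 3.5(P + 9.5).
Solving gives Q = 174 with buyers paying £24 and suppliers receiving £14.5 (the £9.5 wedge).
Quantity falls by |ΔQ| = |195 − 174| = 21.
DWL = ½ · t · |ΔQ| = ½ · 9.5 · 21 = £99.75.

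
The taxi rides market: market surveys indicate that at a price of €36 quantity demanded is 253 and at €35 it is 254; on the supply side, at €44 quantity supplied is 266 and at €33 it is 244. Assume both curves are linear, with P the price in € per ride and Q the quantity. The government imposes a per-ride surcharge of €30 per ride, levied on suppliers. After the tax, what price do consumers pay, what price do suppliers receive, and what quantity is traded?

Demand slope: (254 − 253)/(35 − 36) = -1, so Qd = 289 − P.
Supply slope: (244 − 266)/(33 − 44) = 2, so Qs = 2P + 178.
Before the tax: set 289 − P = 2P + 178 → P* = €37, Q* = 252.
With the tax collected from suppliers, supply shifts: Qs = 2(P − 30) + 178.
New equilibrium: consumers pay €57, suppliers receive €27, Q = 232. (Wedge: Pb − Ps = 30.)

Consumers pay €57; suppliers receive €27; quantity = 232.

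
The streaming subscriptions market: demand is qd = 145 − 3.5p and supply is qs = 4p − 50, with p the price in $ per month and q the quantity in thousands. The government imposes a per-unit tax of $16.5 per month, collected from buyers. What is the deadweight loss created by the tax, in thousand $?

Deadweight loss = $254.1 thousand.

Without the tax, 145 − 3.5p = 4p − 50 gives 7.5p = 195, so p* = $26 and q* = 54.
With the tax collected from buyers, demand (in seller-price terms) shifts: qd = 145 − 3.5(p + 16.5).
New equilibrium: buyers pay $34.8, producers receive $18.3, q = 23.2. (Wedge: pb − ps = 16.5.)
Quantity falls by |ΔQ| = |54 − 23.2| = 30.8.
DWL = ½ · t · |ΔQ| = ½ · 16.5 · 30.8 = $254.1.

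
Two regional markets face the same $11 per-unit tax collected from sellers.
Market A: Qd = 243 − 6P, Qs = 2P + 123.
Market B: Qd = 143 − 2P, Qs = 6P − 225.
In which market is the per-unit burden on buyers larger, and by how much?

Market A: pre-tax P* = $15, Q* = 153; post-tax Q = 136.5; per-unit burden on buyers = $2.75.
Market B: pre-tax P* = $46, Q* = 51; post-tax Q = 34.5; per-unit burden on buyers = $8.25.
Difference: $2.75 vs $8.25 → market B is larger by $5.5.

Market B, by $5.5.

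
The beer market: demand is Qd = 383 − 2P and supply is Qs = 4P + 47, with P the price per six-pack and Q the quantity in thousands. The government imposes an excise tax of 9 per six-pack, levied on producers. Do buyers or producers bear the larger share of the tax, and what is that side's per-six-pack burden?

Without the tax, 383 − 2P = 4P + 47 gives 6P = 336, so P* = 56 and Q* = 271.
With the tax collected from producers, supply shifts: Qs = 4(P − 9) + 47.
New equilibrium: buyers pay 62, producers receive 53, Q = 259. (Wedge: Pb − Ps = 9.)
Per-six-pack burden: buyers 6, producers 3.
Buyers take the larger share because demand is less price-elastic here (demand slope 2 vs supply slope 4).
The less price-elastic side of the market bears the larger share of a per-unit tax.

Buyers bear the larger share: 6 per six-pack.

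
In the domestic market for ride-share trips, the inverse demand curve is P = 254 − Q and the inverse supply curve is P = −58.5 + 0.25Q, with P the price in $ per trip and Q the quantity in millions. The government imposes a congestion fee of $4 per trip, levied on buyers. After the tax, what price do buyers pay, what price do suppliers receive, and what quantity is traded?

Buyers pay $7.2; suppliers receive $3.2; quantity = 246.8.

Inverting to Q(P) form: Qd = 254 − P; Qs = 4P + 234.
Without the tax, 254 − P = 4P + 234 gives 5P = 20, so P* = $4 and Q* = 250.
With the tax collected from buyers, demand (in seller-price terms) shifts: Qd = 254 − (P + 4).
New equilibrium: buyers pay $7.2, suppliers receive $3.2, Q = 246.8. (Wedge: Pb − Ps = 4.)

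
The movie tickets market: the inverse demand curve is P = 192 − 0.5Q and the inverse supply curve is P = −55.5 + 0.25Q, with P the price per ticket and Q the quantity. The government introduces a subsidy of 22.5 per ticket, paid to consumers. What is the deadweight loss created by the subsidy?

Inverting to Q(P) form: Qd = 384 − 2P; Qs = 4P + 222.
Without the subsidy, 384 − 2P = 4P + 222 gives 6P = 162, so P* = 27 and Q* = 330.
With a per-unit subsidy paid to consumers, each effectively pays P − 22.5, so demand becomes Qd = 384 − 2(P − 22.5).
New equilibrium: consumers pay 12, sellers receive 34.5, Q = 360. (Wedge: Pb − Ps = −22.5.)
Quantity rises by |ΔQ| = |330 − 360| = 30.
DWL = ½ · t · |ΔQ| = ½ · 22.5 · 30 = 337.5.

Deadweight loss = 337.5.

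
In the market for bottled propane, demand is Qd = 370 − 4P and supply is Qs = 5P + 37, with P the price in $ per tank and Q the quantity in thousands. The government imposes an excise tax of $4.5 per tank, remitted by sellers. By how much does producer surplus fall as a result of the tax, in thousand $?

Without the tax, 370 − 4P = 5P + 37 gives 9P = 333, so P* = $37 and Q* = 222.
With the tax collected from sellers, supply shifts: Qs = 5(P − 4.5) + 37.
New equilibrium: buyers pay $39.5, sellers receive $35, Q = 212. (Wedge: Pb − Ps = 4.5.)
ΔPS is the trapezoid between Q = 212 and Q = 222 of height $2: ½ · (222 + 212) · 2 = $434.

Producer surplus falls by $434 thousand.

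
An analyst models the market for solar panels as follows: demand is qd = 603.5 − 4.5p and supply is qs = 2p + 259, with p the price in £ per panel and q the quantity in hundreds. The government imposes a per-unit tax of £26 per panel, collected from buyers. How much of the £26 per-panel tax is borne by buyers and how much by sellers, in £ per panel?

Before the tax: set 603.5 − 4.5p = 2p + 259 → p* = £53, q* = 365.
With the tax collected from buyers, demand (in seller-price terms) shifts: qd = 603.5 − 4.5(p + 26).
Solving gives q = 329 with buyers paying £61 and sellers receiving £35 (the £26 wedge).
Burden on buyers: £8; on sellers: £18. (They sum to £26.)

Buyers bear £8 per panel; sellers bear £18 per panel.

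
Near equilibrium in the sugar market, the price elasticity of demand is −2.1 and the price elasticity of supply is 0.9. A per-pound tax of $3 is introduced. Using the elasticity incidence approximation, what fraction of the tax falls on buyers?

Buyers' share ≈ 0.3.

Incidence ratio: buyers' share ≈ εs / (εs + |εd|) = 0.9 / (0.9 + 2.1) = 0.3.
Supply is the less elastic side, so buyers bear the smaller share.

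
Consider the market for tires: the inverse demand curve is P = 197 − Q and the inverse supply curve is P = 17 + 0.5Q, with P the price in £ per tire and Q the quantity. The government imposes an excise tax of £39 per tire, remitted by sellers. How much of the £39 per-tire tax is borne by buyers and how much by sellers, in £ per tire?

Buyers bear £26 per tire; sellers bear £13 per tire.

Inverting to Q(P) form: Qd = 197 − P; Qs = 2P − 34.
Without the tax, 197 − P = 2P − 34 gives 3P = 231, so P* = £77 and Q* = 120.
With the tax collected from sellers, supply shifts: Qs = 2(P − 39) − 34.
Solving gives Q = 94 with buyers paying £103 and sellers receiving £64 (the £39 wedge).
Burden on buyers: £26; on sellers: £13. (They sum to £39.)
The less price-elastic side of the market bears the larger share of a per-unit tax.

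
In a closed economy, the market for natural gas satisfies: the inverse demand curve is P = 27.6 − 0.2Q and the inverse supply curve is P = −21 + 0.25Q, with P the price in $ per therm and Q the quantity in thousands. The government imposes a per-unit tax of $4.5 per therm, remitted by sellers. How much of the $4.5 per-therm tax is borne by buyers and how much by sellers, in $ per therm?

Rewrite in direct form: Qd = 138 − 5P and Qs = 4P + 84.
Without the tax, 138 − 5P = 4P + 84 gives 9P = 54, so P* = $6 and Q* = 108.
With the tax collected from sellers, supply shifts: Qs = 4(P − 4.5) + 84.
New equilibrium: buyers pay $8, sellers receive $3.5, Q = 98. (Wedge: Pb − Ps = 4.5.)
Burden on buyers: $2; on sellers: $2.5. (They sum to $4.5.)

Buyers bear $2 per therm; sellers bear $2.5 per therm.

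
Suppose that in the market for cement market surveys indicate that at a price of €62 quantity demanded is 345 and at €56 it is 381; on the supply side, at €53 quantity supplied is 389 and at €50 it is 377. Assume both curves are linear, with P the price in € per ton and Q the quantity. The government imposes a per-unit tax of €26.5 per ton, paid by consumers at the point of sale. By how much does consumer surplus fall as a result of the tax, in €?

Consumer surplus falls by €3828.72.

Demand slope: (381 − 345)/(56 − 62) = -6, so Qd = 717 − 6P.
Supply slope: (377 − 389)/(50 − 53) = 4, so Qs = 4P + 177.
Before the tax: set 717 − 6P = 4P + 177 → P* = €54, Q* = 393.
With the tax collected from consumers, demand (in seller-price terms) shifts: Qd = 717 − 6(P + 26.5).
New equilibrium: consumers pay €64.6, suppliers receive €38.1, Q = 329.4. (Wedge: Pb − Ps = 26.5.)
ΔCS is the trapezoid between Q = 329.4 and Q = 393 of height €10.6: ½ · (393 + 329.4) · 10.6 = €3828.72.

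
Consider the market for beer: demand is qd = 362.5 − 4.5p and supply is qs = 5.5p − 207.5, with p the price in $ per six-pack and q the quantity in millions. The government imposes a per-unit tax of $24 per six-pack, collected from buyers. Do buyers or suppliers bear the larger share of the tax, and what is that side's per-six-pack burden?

Without the tax, 362.5 − 4.5p = 5.5p − 207.5 gives 10p = 570, so p* = $57 and q* = 106.
With the tax collected from buyers, demand (in seller-price terms) shifts: qd = 362.5 − 4.5(p + 24).
Solving gives q = 46.6 with buyers paying $70.2 and suppliers receiving $46.2 (the $24 wedge).
Per-six-pack burden: buyers $13.2, suppliers $10.8.
Buyers take the larger share because demand is less price-elastic here (demand slope 4.5 vs supply slope 5.5).
The less price-elastic side of the market bears the larger share of a per-unit tax.

Buyers bear the larger share: $13.2 per six-pack.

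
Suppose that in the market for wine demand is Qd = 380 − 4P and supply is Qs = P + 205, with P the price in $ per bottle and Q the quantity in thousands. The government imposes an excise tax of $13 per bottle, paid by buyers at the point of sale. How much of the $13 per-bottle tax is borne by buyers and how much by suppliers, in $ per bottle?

Buyers bear $2.6 per bottle; suppliers bear $10.4 per bottle.

Without the tax, 380 − 4P = P + 205 gives 5P = 175, so P* = $35 and Q* = 240.
With the tax collected from buyers, demand (in seller-price terms) shifts: Qd = 380 − 4(P + 13).
New equilibrium: buyers pay $37.6, suppliers receive $24.6, Q = 229.6. (Wedge: Pb − Ps = 13.)
Burden on buyers: $2.6; on suppliers: $10.4. (They sum to $13.)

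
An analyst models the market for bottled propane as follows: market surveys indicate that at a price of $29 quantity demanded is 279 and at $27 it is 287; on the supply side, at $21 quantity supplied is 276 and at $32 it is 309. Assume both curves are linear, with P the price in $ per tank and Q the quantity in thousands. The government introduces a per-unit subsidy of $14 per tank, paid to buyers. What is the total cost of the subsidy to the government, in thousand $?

Government outlay = $4410 thousand.

Demand slope: (287 − 279)/(27 − 29) = -4, so Qd = 395 − 4P.
Supply slope: (309 − 276)/(32 − 21) = 3, so Qs = 3P + 213.
Before the subsidy: set 395 − 4P = 3P + 213 → P* = $26, Q* = 291.
With a per-unit subsidy paid to buyers, each effectively pays P − 14, so demand becomes Qd = 395 − 4(P − 14).
Solving gives Q = 315 with buyers paying $20 and sellers receiving $34 (the $14 wedge).
Outlay = t · Q = 14 · 315 = $4410.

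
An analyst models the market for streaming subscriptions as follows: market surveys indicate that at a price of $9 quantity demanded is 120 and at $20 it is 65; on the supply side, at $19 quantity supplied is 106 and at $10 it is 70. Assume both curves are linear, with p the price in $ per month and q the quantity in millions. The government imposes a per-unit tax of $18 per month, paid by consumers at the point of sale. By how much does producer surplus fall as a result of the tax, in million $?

Demand slope: (65 − 120)/(20 − 9) = -5, so qd = 165 − 5p.
Supply slope: (70 − 106)/(10 − 19) = 4, so qs = 4p + 30.
Without the tax, 165 − 5p = 4p + 30 gives 9p = 135, so p* = $15 and q* = 90.
With the tax collected from consumers, demand (in seller-price terms) shifts: qd = 165 − 5(p + 18).
Solving gives q = 50 with consumers paying $23 and suppliers receiving $5 (the $18 wedge).
ΔPS is the trapezoid between Q = 50 and Q = 90 of height $10: ½ · (90 + 50) · 10 = $700.

Producer surplus falls by $700 million.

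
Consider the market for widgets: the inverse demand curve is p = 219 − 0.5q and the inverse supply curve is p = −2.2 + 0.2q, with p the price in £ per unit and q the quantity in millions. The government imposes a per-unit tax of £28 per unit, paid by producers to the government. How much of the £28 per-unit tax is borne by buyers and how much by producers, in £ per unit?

Inverting to q(p) form: qd = 438 − 2p; qs = 5p + 11.
Before the tax: set 438 − 2p = 5p + 11 → p* = £61, q* = 316.
With the tax collected from producers, supply shifts: qs = 5(p − 28) + 11.
Solving gives q = 276 with buyers paying £81 and producers receiving £53 (the £28 wedge).
Burden on buyers: £20; on producers: £8. (They sum to £28.)
The less price-elastic side of the market bears the larger share of a per-unit tax.

Buyers bear £20 per unit; producers bear £8 per unit.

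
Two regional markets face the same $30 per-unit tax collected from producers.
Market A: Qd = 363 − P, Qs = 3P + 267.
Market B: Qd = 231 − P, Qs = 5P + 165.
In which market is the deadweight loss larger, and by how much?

Market B, by $37.5.

Market A: pre-tax P* = $24, Q* = 339; post-tax Q = 316.5; deadweight loss = $337.5.
Market B: pre-tax P* = $11, Q* = 220; post-tax Q = 195; deadweight loss = $375.
Difference: $337.5 vs $375 → market B is larger by $37.5.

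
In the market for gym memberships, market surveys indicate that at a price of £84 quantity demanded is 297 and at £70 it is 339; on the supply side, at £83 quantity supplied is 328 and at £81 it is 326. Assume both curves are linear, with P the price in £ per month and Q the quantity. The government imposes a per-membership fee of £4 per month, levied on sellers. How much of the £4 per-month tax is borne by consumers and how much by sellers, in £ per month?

Demand slope: (339 − 297)/(70 − 84) = -3, so Qd = 549 − 3P.
Supply slope: (326 − 328)/(81 − 83) = 1, so Qs = P + 245.
Without the tax, 549 − 3P = P + 245 gives 4P = 304, so P* = £76 and Q* = 321.
With the tax collected from sellers, supply shifts: Qs = (P − 4) + 245.
Solving gives Q = 318 with consumers paying £77 and sellers receiving £73 (the £4 wedge).
Burden on consumers: £1; on sellers: £3. (They sum to £4.)

Consumers bear £1 per month; sellers bear £3 per month.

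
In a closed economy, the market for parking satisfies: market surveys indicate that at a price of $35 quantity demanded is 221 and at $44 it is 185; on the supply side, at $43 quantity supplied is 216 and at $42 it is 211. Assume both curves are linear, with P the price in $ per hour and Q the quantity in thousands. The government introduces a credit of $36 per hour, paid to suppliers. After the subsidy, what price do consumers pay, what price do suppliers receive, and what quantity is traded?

Demand slope: (185 − 221)/(44 − 35) = -4, so Qd = 361 − 4P.
Supply slope: (211 − 216)/(42 − 43) = 5, so Qs = 5P + 1.
Before the subsidy: set 361 − 4P = 5P + 1 → P* = $40, Q* = 201.
With a per-unit subsidy paid to suppliers, each receives P + 36 per unit sold, so supply becomes Qs = 5(P + 36) + 1.
New equilibrium: consumers pay $20, suppliers receive $56, Q = 281. (Wedge: Pb − Ps = −36.)

Consumers pay $20; suppliers receive $56; quantity = 281.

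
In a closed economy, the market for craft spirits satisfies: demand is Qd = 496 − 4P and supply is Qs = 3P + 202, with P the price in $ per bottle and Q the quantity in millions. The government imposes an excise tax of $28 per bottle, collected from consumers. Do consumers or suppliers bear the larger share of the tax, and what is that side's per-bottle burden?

Before the tax: set 496 − 4P = 3P + 202 → P* = $42, Q* = 328.
With the tax collected from consumers, demand (in seller-price terms) shifts: Qd = 496 − 4(P + 28).
New equilibrium: consumers pay $54, suppliers receive $26, Q = 280. (Wedge: Pb − Ps = 28.)
Per-bottle burden: consumers $12, suppliers $16.
Suppliers take the larger share because supply is less price-elastic here (demand slope 4 vs supply slope 3).
The less price-elastic side of the market bears the larger share of a per-unit tax.

Suppliers bear the larger share: $16 per bottle.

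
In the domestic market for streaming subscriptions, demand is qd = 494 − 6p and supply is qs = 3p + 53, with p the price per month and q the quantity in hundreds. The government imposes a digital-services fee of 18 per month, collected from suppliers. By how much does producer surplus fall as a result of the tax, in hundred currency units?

Before the tax: set 494 − 6p = 3p + 53 → p* = 49, q* = 200.
With the tax collected from suppliers, supply shifts: qs = 3(p − 18) + 53.
New equilibrium: consumers pay 55, suppliers receive 37, q = 164. (Wedge: pb − ps = 18.)
ΔPS is the trapezoid between Q = 164 and Q = 200 of height 12: ½ · (200 + 164) · 12 = 2184.

Producer surplus falls by 2184 hundred.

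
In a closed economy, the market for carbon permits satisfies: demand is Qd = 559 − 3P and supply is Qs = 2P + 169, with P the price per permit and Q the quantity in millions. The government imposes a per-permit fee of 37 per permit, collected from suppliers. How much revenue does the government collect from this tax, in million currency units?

Tax revenue = 10382.2 million.

Without the tax, 559 − 3P = 2P + 169 gives 5P = 390, so P* = 78 and Q* = 325.
With the tax collected from suppliers, supply shifts: Qs = 2(P − 37) + 169.
New equilibrium: consumers pay 92.8, suppliers receive 55.8, Q = 280.6. (Wedge: Pb − Ps = 37.)
Revenue = t · Q = 37 · 280.6 = 10382.2.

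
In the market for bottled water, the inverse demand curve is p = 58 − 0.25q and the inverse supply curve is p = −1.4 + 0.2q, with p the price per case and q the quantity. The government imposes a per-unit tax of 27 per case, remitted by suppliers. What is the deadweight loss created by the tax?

Inverting to q(p) form: qd = 232 − 4p; qs = 5p + 7.
Without the tax, 232 − 4p = 5p + 7 gives 9p = 225, so p* = 25 and q* = 132.
With the tax collected from suppliers, supply shifts: qs = 5(p − 27) + 7.
Solving gives q = 72 with consumers paying 40 and suppliers receiving 13 (the 27 wedge).
Quantity falls by |ΔQ| = |132 − 72| = 60.
DWL = ½ · t · |ΔQ| = ½ · 27 · 60 = 810.

Deadweight loss = 810.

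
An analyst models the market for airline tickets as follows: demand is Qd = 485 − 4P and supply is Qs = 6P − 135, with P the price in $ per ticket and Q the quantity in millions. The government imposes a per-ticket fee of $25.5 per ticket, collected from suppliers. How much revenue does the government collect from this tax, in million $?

Tax revenue = $4482.9 million.

Without the tax, 485 − 4P = 6P − 135 gives 10P = 620, so P* = $62 and Q* = 237.
With the tax collected from suppliers, supply shifts: Qs = 6(P − 25.5) − 135.
Solving gives Q = 175.8 with consumers paying $77.3 and suppliers receiving $51.8 (the $25.5 wedge).
Revenue = t · Q = 25.5 · 175.8 = $4482.9.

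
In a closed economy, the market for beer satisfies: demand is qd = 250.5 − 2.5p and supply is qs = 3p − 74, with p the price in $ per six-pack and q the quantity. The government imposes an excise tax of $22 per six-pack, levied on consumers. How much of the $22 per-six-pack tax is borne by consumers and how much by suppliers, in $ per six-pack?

Consumers bear $12 per six-pack; suppliers bear $10 per six-pack.

Without the tax, 250.5 − 2.5p = 3p − 74 gives 5.5p = 324.5, so p* = $59 and q* = 103.
With the tax collected from consumers, demand (in seller-price terms) shifts: qd = 250.5 − 2.5(p + 22).
New equilibrium: consumers pay $71, suppliers receive $49, q = 73. (Wedge: pb − ps = 22.)
Burden on consumers: $12; on suppliers: $10. (They sum to $22.)
The less price-elastic side of the market bears the larger share of a per-unit tax.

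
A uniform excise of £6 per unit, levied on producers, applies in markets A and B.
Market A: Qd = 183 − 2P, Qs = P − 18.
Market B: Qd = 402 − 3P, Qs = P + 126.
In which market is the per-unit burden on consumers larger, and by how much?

Market A: pre-tax P* = £67, Q* = 49; post-tax Q = 45; per-unit burden on consumers = £2.
Market B: pre-tax P* = £69, Q* = 195; post-tax Q = 190.5; per-unit burden on consumers = £1.5.
Difference: £2 vs £1.5 → market A is larger by £0.5.

Market A, by £0.5.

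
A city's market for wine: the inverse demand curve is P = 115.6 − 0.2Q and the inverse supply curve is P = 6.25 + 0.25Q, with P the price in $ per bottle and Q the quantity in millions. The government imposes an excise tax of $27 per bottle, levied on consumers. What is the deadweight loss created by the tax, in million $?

Inverting to Q(P) form: Qd = 578 − 5P; Qs = 4P − 25.
Before the tax: set 578 − 5P = 4P − 25 → P* = $67, Q* = 243.
With the tax collected from consumers, demand (in seller-price terms) shifts: Qd = 578 − 5(P + 27).
Solving gives Q = 183 with consumers paying $79 and sellers receiving $52 (the $27 wedge).
Quantity falls by |ΔQ| = |243 − 183| = 60.
DWL = ½ · t · |ΔQ| = ½ · 27 · 60 = $810.

Deadweight loss = $810 million.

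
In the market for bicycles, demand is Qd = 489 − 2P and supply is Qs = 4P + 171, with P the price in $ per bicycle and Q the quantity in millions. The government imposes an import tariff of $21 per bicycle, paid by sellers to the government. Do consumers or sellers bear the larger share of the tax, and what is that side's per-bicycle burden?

Without the tax, 489 − 2P = 4P + 171 gives 6P = 318, so P* = $53 and Q* = 383.
With the tax collected from sellers, supply shifts: Qs = 4(P − 21) + 171.
Solving gives Q = 355 with consumers paying $67 and sellers receiving $46 (the $21 wedge).
Per-bicycle burden: consumers $14, sellers $7.
Consumers take the larger share because demand is less price-elastic here (demand slope 2 vs supply slope 4).

Consumers bear the larger share: $14 per bicycle.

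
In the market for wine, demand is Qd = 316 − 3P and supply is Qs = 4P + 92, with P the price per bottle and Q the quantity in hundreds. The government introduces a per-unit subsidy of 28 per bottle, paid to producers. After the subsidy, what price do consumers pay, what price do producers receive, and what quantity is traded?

Consumers pay 16; producers receive 44; quantity = 268.

Before the subsidy: set 316 − 3P = 4P + 92 → P* = 32, Q* = 220.
With a per-unit subsidy paid to producers, each receives P + 28 per unit sold, so supply becomes Qs = 4(P + 28) + 92.
Solving gives Q = 268 with consumers paying 16 and producers receiving 44 (the 28 wedge).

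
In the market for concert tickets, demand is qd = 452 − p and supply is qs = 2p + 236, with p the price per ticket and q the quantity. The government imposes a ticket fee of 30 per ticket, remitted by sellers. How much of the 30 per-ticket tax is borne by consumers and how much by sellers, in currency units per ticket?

Without the tax, 452 − p = 2p + 236 gives 3p = 216, so p* = 72 and q* = 380.
With the tax collected from sellers, supply shifts: qs = 2(p − 30) + 236.
New equilibrium: consumers pay 92, sellers receive 62, q = 360. (Wedge: pb − ps = 30.)
Burden on consumers: 20; on sellers: 10. (They sum to 30.)
The less price-elastic side of the market bears the larger share of a per-unit tax.

Consumers bear 20 per ticket; sellers bear 10 per ticket.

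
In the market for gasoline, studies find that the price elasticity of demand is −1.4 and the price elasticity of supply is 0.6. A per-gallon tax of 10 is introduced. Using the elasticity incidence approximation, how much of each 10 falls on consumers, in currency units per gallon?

Consumers bear ≈ 3 per gallon.

Incidence ratio: consumers' share ≈ εs / (εs + |εd|) = 0.6 / (0.6 + 1.4) = 0.3.
So consumers bear ≈ 0.3 × 10 = 3; producers bear 7.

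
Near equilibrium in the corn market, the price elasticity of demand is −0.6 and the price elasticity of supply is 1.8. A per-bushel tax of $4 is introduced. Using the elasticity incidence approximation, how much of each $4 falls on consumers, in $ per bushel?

Consumers bear ≈ $3 per bushel.

Incidence ratio: consumers' share ≈ εs / (εs + |εd|) = 1.8 / (1.8 + 0.6) = 0.75.
So consumers bear ≈ 0.75 × $4 = $3; sellers bear $1.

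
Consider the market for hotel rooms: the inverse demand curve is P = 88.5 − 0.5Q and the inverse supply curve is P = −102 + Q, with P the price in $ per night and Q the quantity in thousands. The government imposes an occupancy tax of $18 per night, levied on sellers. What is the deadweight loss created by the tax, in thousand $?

Deadweight loss = $108 thousand.

Inverting to Q(P) form: Qd = 177 − 2P; Qs = P + 102.
Before the tax: set 177 − 2P = P + 102 → P* = $25, Q* = 127.
With the tax collected from sellers, supply shifts: Qs = (P − 18) + 102.
New equilibrium: buyers pay $31, sellers receive $13, Q = 115. (Wedge: Pb − Ps = 18.)
Quantity falls by |ΔQ| = |127 − 115| = 12.
DWL = ½ · t · |ΔQ| = ½ · 18 · 12 = $108.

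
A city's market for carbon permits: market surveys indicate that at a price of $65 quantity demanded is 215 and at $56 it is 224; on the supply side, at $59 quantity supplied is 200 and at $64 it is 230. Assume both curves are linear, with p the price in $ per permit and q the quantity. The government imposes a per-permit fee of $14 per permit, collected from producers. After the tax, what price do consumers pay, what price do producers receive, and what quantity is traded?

Consumers pay $74; producers receive $60; quantity = 206.

Demand slope: (224 − 215)/(56 − 65) = -1, so qd = 280 − p.
Supply slope: (230 − 200)/(64 − 59) = 6, so qs = 6p − 154.
Without the tax, 280 − p = 6p − 154 gives 7p = 434, so p* = $62 and q* = 218.
With the tax collected from producers, supply shifts: qs = 6(p − 14) − 154.
New equilibrium: consumers pay $74, producers receive $60, q = 206. (Wedge: pb − ps = 14.)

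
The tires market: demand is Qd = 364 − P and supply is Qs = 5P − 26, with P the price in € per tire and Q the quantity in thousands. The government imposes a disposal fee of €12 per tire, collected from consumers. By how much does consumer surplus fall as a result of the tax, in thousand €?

Without the tax, 364 − P = 5P − 26 gives 6P = 390, so P* = €65 and Q* = 299.
With the tax collected from consumers, demand (in seller-price terms) shifts: Qd = 364 − (P + 12).
Solving gives Q = 289 with consumers paying €75 and suppliers receiving €63 (the €12 wedge).
ΔCS is the trapezoid between Q = 289 and Q = 299 of height €10: ½ · (299 + 289) · 10 = €2940.

Consumer surplus falls by €2940 thousand.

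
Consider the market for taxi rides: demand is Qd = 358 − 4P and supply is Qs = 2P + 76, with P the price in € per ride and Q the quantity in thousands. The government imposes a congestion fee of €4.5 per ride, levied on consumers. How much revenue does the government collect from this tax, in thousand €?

Without the tax, 358 − 4P = 2P + 76 gives 6P = 282, so P* = €47 and Q* = 170.
With the tax collected from consumers, demand (in seller-price terms) shifts: Qd = 358 − 4(P + 4.5).
New equilibrium: consumers pay €48.5, producers receive €44, Q = 164. (Wedge: Pb − Ps = 4.5.)
Revenue = t · Q = 4.5 · 164 = €738.

Tax revenue = €738 thousand.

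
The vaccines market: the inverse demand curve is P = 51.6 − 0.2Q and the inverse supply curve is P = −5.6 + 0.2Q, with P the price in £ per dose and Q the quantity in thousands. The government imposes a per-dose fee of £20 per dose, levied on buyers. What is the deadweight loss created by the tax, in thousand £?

Inverting to Q(P) form: Qd = 258 − 5P; Qs = 5P + 28.
Without the tax, 258 − 5P = 5P + 28 gives 10P = 230, so P* = £23 and Q* = 143.
With the tax collected from buyers, demand (in seller-price terms) shifts: Qd = 258 − 5(P + 20).
New equilibrium: buyers pay £33, producers receive £13, Q = 93. (Wedge: Pb − Ps = 20.)
Quantity falls by |ΔQ| = |143 − 93| = 50.
DWL = ½ · t · |ΔQ| = ½ · 20 · 50 = £500.

Deadweight loss = £500 thousand.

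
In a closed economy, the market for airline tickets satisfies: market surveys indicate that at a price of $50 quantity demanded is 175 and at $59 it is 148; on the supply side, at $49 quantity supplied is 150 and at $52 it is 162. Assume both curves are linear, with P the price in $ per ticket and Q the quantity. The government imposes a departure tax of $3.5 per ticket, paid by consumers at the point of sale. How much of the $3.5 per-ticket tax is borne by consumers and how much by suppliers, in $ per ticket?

Consumers bear $2 per ticket; suppliers bear $1.5 per ticket.

Demand slope: (148 − 175)/(59 − 50) = -3, so Qd = 325 − 3P.
Supply slope: (162 − 150)/(52 − 49) = 4, so Qs = 4P − 46.
Before the tax: set 325 − 3P = 4P − 46 → P* = $53, Q* = 166.
With the tax collected from consumers, demand (in seller-price terms) shifts: Qd = 325 − 3(P + 3.5).
Solving gives Q = 160 with consumers paying $55 and suppliers receiving $51.5 (the $3.5 wedge).
Burden on consumers: $2; on suppliers: $1.5. (They sum to $3.5.)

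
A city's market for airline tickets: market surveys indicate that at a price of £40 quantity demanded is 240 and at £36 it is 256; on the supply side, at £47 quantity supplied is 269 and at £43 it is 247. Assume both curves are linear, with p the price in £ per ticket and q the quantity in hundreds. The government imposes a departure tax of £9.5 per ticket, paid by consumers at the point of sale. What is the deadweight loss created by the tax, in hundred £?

Demand slope: (256 − 240)/(36 − 40) = -4, so qd = 400 − 4p.
Supply slope: (247 − 269)/(43 − 47) = 5.5, so qs = 5.5p + 10.5.
Before the tax: set 400 − 4p = 5.5p + 10.5 → p* = £41, q* = 236.
With the tax collected from consumers, demand (in seller-price terms) shifts: qd = 400 − 4(p + 9.5).
Solving gives q = 214 with consumers paying £46.5 and producers receiving £37 (the £9.5 wedge).
Quantity falls by |ΔQ| = |236 − 214| = 22.
DWL = ½ · t · |ΔQ| = ½ · 9.5 · 22 = £104.5.

Deadweight loss = £104.5 hundred.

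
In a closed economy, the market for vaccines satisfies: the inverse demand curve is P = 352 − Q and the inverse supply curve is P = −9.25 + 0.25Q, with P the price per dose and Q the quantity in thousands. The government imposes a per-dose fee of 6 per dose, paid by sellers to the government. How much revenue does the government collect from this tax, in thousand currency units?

Tax revenue = 1705.2 thousand.

Rewrite in direct form: Qd = 352 − P and Qs = 4P + 37.
Without the tax, 352 − P = 4P + 37 gives 5P = 315, so P* = 63 and Q* = 289.
With the tax collected from sellers, supply shifts: Qs = 4(P − 6) + 37.
Solving gives Q = 284.2 with buyers paying 67.8 and sellers receiving 61.8 (the 6 wedge).
Revenue = t · Q = 6 · 284.2 = 1705.2.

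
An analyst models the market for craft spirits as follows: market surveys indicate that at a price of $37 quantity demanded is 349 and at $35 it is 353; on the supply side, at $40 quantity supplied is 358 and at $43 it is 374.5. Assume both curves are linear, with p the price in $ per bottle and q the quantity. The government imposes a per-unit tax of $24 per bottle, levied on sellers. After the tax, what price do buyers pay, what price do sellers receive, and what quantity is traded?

Demand slope: (353 − 349)/(35 − 37) = -2, so qd = 423 − 2p.
Supply slope: (374.5 − 358)/(43 − 40) = 5.5, so qs = 5.5p + 138.
Before the tax: set 423 − 2p = 5.5p + 138 → p* = $38, q* = 347.
With the tax collected from sellers, supply shifts: qs = 5.5(p − 24) + 138.
Solving gives q = 311.8 with buyers paying $55.6 and sellers receiving $31.6 (the $24 wedge).
The less price-elastic side of the market bears the larger share of a per-unit tax.

Buyers pay $55.6; sellers receive $31.6; quantity = 311.8.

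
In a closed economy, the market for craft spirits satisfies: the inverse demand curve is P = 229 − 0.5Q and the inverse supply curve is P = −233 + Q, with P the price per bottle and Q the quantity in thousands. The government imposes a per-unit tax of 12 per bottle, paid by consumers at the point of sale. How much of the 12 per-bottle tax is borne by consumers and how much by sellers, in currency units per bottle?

Rewrite in direct form: Qd = 458 − 2P and Qs = P + 233.
Without the tax, 458 − 2P = P + 233 gives 3P = 225, so P* = 75 and Q* = 308.
With the tax collected from consumers, demand (in seller-price terms) shifts: Qd = 458 − 2(P + 12).
New equilibrium: consumers pay 79, sellers receive 67, Q = 300. (Wedge: Pb − Ps = 12.)
Burden on consumers: 4; on sellers: 8. (They sum to 12.)
The less price-elastic side of the market bears the larger share of a per-unit tax.

Consumers bear 4 per bottle; sellers bear 8 per bottle.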